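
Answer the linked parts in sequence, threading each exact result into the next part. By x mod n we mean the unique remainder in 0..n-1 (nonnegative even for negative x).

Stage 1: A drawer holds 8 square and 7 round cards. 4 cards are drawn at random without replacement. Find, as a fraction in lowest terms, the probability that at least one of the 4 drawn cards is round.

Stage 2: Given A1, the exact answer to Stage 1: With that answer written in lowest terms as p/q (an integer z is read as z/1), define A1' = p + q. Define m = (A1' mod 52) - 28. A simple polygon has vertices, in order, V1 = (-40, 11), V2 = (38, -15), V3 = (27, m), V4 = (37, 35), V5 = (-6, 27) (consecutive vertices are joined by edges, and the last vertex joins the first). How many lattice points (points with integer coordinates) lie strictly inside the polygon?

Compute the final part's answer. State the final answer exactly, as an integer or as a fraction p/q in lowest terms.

Stage 1: total draws C(15,4) = 1365; complement C(8,4) = 70; favorable 1365 - 70 = 1295; P = 37/39; answer 37/39
Stage 2: A1 = 37/39; threaded value p + q = 76; m = -4; cross terms: (-40*-15 - 38*11)=182, (38*-4 - 27*-15)=253, (27*35 - 37*-4)=1093, (37*27 - -6*35)=1209, (-6*11 - -40*27)=1014; twice the area = |3751| = 3751; area = 3751/2; boundary points = 26 + 11 + 1 + 1 + 2 = 41; strictly interior points = area - boundary/2 + 1 = 1856; answer 1856

1856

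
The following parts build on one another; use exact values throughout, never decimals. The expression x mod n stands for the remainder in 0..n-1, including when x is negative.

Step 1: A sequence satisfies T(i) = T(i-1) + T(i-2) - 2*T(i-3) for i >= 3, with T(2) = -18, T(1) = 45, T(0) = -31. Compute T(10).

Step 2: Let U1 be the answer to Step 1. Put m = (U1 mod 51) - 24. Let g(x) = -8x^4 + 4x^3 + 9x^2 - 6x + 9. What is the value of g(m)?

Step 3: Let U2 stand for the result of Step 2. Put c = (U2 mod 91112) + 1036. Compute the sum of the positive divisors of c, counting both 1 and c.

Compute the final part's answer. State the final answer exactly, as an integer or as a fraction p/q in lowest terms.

Step 1: T(3) = 1*(-18) + 1*(45) - 2*(-31) = 89; iterating: T(3)=89, T(4)=-19, T(5)=106, T(6)=-91, T(7)=53, T(8)=-250, T(9)=-15, T(10)=-371; answer -371
Step 2: U1 = -371; m = 13; -8*(13)^4 + 4*(13)^3 + 9*(13)^2 - 6*(13)^1 + 9 = (-228488) + (8788) + (1521) + (-78) + (9) = -218248; answer -218248
Step 3: U2 = -218248; c = 56124; 56124 = 2^2 * 3^2 * 1559; sigma = (1 + 2 + 4) * (1 + 3 + 9) * (1 + 1559) = 7 * 13 * 1560 = 141960; answer 141960

141960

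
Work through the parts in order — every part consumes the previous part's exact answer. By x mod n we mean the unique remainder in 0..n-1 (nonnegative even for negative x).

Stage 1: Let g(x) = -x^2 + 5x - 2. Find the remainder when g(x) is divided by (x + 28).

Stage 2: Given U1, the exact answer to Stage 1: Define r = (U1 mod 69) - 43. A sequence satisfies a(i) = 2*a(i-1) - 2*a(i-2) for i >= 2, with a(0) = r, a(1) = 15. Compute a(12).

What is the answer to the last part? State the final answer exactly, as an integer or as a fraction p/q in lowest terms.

192

Stage 1: remainder = value at the root: -1*(-28)^2 + 5*(-28)^1 - 2 = (-784) + (-140) + (-2) = -926; answer -926
Stage 2: U1 = -926; r = -3; a(2) = 2*(15) - 2*(-3) = 36; iterating: a(2)=36, a(3)=42, a(4)=12, a(5)=-60, a(6)=-144, a(7)=-168, a(8)=-48, a(9)=240, a(10)=576, a(11)=672, a(12)=192; answer 192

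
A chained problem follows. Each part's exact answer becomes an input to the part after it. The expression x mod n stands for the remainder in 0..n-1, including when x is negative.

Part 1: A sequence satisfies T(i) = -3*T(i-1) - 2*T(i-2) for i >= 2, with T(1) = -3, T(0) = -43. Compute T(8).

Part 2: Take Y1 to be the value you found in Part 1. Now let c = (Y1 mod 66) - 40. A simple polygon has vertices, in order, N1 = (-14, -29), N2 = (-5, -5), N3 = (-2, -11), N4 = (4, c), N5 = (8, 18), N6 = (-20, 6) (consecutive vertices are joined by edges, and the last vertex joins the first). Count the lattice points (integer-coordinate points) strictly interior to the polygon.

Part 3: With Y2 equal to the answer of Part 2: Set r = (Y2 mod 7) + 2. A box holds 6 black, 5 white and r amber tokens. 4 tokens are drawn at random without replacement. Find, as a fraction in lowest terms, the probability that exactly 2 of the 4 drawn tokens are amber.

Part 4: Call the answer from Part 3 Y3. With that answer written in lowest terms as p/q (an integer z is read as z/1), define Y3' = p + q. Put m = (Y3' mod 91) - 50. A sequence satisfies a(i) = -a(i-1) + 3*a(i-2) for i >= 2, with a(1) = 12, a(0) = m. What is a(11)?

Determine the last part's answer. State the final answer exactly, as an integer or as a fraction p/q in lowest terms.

192138

Part 1: T(2) = -3*(-3) - 2*(-43) = 95; iterating: T(2)=95, T(3)=-279, T(4)=647, T(5)=-1383, T(6)=2855, T(7)=-5799, T(8)=11687; answer 11687
Part 2: Y1 = 11687; c = -35; cross terms: (-14*-5 - -5*-29)=-75, (-5*-11 - -2*-5)=45, (-2*-35 - 4*-11)=114, (4*18 - 8*-35)=352, (8*6 - -20*18)=408, (-20*-29 - -14*6)=664; twice the area = |1508| = 1508; area = 754; boundary points = 3 + 3 + 6 + 1 + 4 + 1 = 18; strictly interior points = area - boundary/2 + 1 = 746; answer 746
Part 3: Y2 = 746; r = 6; total draws C(17,4) = 2380; favorable C(6,2)*C(11,2) = 825; P = 165/476; answer 165/476
Part 4: Y3 = 165/476; threaded value p + q = 641; m = -46; a(2) = -1*(12) + 3*(-46) = -150; iterating: a(2)=-150, a(3)=186, a(4)=-636, a(5)=1194, a(6)=-3102, a(7)=6684, a(8)=-15990, a(9)=36042, a(10)=-84012, a(11)=192138; answer 192138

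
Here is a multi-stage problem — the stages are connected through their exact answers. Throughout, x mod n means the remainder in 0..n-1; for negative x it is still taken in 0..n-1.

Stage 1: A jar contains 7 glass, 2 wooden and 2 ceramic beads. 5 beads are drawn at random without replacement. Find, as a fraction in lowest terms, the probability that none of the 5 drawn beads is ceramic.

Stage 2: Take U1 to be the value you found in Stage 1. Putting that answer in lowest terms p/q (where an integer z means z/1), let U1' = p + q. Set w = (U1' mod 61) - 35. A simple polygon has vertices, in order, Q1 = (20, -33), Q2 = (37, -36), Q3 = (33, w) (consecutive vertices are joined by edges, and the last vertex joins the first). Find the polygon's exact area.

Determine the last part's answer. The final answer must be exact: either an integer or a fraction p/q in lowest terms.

243/2

Stage 1: total draws C(11,5) = 462; favorable C(9,5) = 126; P = 3/11; answer 3/11
Stage 2: U1 = 3/11; threaded value p + q = 14; w = -21; cross terms: (20*-36 - 37*-33)=501, (37*-21 - 33*-36)=411, (33*-33 - 20*-21)=-669; twice the area = |243| = 243; area = 243/2; answer 243/2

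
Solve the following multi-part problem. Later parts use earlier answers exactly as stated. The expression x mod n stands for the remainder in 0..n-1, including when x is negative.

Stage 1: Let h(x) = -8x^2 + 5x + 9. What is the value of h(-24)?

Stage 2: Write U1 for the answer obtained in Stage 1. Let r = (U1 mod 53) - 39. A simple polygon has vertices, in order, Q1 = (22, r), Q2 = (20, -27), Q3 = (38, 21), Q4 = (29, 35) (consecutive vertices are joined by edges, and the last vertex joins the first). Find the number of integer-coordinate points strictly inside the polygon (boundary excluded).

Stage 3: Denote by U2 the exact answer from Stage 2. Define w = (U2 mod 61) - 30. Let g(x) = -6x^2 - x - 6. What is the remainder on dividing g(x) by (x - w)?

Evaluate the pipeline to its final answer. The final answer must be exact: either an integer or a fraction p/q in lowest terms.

-151

Stage 1: -8*(-24)^2 + 5*(-24)^1 + 9 = (-4608) + (-120) + (9) = -4719; answer -4719
Stage 2: U1 = -4719; r = 12; cross terms: (22*-27 - 20*12)=-834, (20*21 - 38*-27)=1446, (38*35 - 29*21)=721, (29*12 - 22*35)=-422; twice the area = |911| = 911; area = 911/2; boundary points = 1 + 6 + 1 + 1 = 9; strictly interior points = area - boundary/2 + 1 = 452; answer 452
Stage 3: U2 = 452; w = -5; remainder = value at the root: -6*(-5)^2 - 1*(-5)^1 - 6 = (-150) + (5) + (-6) = -151; answer -151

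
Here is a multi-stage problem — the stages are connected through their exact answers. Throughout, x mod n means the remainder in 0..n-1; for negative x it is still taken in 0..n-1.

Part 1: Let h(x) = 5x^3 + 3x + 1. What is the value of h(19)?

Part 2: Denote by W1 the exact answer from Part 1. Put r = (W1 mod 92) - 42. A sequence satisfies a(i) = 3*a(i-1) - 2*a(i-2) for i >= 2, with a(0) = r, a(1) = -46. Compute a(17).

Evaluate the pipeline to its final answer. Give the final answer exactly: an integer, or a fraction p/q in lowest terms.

-5373916

Part 1: 5*(19)^3 + 3*(19)^1 + 1 = (34295) + (57) + (1) = 34353; answer 34353
Part 2: W1 = 34353; r = -5; a(2) = 3*(-46) - 2*(-5) = -128; iterating: a(2)=-128, a(3)=-292, a(4)=-620, a(5)=-1276, a(6)=-2588, a(7)=-5212, a(8)=-10460, a(9)=-20956, a(10)=-41948, a(11)=-83932, a(12)=-167900, a(13)=-335836, a(14)=-671708, a(15)=-1343452, a(16)=-2686940, a(17)=-5373916; answer -5373916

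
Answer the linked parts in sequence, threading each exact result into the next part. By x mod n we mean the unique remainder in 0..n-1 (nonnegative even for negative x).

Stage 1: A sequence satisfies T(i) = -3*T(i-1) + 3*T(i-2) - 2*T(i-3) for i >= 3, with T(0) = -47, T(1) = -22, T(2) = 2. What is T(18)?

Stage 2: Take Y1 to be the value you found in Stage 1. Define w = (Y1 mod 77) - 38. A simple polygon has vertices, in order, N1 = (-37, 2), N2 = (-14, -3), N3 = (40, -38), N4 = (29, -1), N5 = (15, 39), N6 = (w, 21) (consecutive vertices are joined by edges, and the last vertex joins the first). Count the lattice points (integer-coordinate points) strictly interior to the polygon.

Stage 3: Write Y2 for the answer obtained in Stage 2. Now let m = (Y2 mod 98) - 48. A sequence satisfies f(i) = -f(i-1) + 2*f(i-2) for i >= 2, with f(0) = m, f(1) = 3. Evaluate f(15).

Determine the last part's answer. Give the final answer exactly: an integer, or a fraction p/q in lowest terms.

415039

Stage 1: T(3) = -3*(2) + 3*(-22) - 2*(-47) = 22; iterating: T(3)=22, T(4)=-16, T(5)=110, T(6)=-422, T(7)=1628, T(8)=-6370, T(9)=24838, T(10)=-96880, T(11)=377894, T(12)=-1473998, T(13)=5749436, T(14)=-22426090, T(15)=87474574, T(16)=-341200864, T(17)=1330878494, T(18)=-5191187222; answer -5191187222
Stage 2: Y1 = -5191187222; w = -28; cross terms: (-37*-3 - -14*2)=139, (-14*-38 - 40*-3)=652, (40*-1 - 29*-38)=1062, (29*39 - 15*-1)=1146, (15*21 - -28*39)=1407, (-28*2 - -37*21)=721; twice the area = |5127| = 5127; area = 5127/2; boundary points = 1 + 1 + 1 + 2 + 1 + 1 = 7; strictly interior points = area - boundary/2 + 1 = 2561; answer 2561
Stage 3: Y2 = 2561; m = -35; f(2) = -1*(3) + 2*(-35) = -73; iterating: f(2)=-73, f(3)=79, f(4)=-225, f(5)=383, f(6)=-833, f(7)=1599, f(8)=-3265, f(9)=6463, f(10)=-12993, f(11)=25919, f(12)=-51905, f(13)=103743, f(14)=-207553, f(15)=415039; answer 415039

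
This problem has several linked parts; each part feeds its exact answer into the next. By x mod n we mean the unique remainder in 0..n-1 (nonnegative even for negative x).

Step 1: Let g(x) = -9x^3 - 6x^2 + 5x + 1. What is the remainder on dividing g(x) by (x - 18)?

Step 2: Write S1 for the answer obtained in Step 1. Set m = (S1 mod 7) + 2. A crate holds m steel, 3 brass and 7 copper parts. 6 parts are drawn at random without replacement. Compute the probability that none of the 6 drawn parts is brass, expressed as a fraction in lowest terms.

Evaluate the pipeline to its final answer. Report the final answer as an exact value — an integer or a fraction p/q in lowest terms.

1/11

Step 1: remainder = value at the root: -9*(18)^3 - 6*(18)^2 + 5*(18)^1 + 1 = (-52488) + (-1944) + (90) + (1) = -54341; answer -54341
Step 2: S1 = -54341; m = 2; total draws C(12,6) = 924; favorable C(9,6) = 84; P = 1/11; answer 1/11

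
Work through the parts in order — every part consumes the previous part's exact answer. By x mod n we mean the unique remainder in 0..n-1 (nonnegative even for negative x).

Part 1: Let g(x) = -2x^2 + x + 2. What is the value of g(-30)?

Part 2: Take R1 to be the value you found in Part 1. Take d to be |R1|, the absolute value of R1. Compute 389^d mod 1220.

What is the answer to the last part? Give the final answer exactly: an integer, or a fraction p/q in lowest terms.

Part 1: -2*(-30)^2 + 1*(-30)^1 + 2 = (-1800) + (-30) + (2) = -1828; answer -1828
Part 2: R1 = -1828; d = 1828; squarings mod 1220: 389^1=389, 389^2=41, 389^4=461, 389^8=241, 389^16=741, 389^32=81, 389^64=461, 389^128=241, 389^256=741, 389^512=81, 389^1024=461; 389^1828 = 389^4 * 389^32 * 389^256 * 389^512 * 389^1024 = 241 (mod 1220); answer 241

241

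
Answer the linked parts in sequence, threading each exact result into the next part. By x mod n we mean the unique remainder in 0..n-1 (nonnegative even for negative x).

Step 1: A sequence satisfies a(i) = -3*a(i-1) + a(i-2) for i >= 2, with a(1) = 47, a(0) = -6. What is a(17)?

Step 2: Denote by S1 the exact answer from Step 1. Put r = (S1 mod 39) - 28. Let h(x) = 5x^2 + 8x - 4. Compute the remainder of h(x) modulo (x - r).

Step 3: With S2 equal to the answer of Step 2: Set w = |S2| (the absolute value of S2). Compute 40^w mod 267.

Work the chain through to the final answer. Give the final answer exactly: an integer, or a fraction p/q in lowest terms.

Step 1: a(2) = -3*(47) + 1*(-6) = -147; iterating: a(2)=-147, a(3)=488, a(4)=-1611, a(5)=5321, a(6)=-17574, a(7)=58043, a(8)=-191703, a(9)=633152, a(10)=-2091159, a(11)=6906629, a(12)=-22811046, a(13)=75339767, a(14)=-248830347, a(15)=821830808, a(16)=-2714322771, a(17)=8964799121; answer 8964799121
Step 2: S1 = 8964799121; r = -23; remainder = value at the root: 5*(-23)^2 + 8*(-23)^1 - 4 = (2645) + (-184) + (-4) = 2457; answer 2457
Step 3: S2 = 2457; w = 2457; squarings mod 267: 40^1=40, 40^2=265, 40^4=4, 40^8=16, 40^16=256, 40^32=121, 40^64=223, 40^128=67, 40^256=217, 40^512=97, 40^1024=64, 40^2048=91; 40^2457 = 40^1 * 40^8 * 40^16 * 40^128 * 40^256 * 40^2048 = 136 (mod 267); answer 136

136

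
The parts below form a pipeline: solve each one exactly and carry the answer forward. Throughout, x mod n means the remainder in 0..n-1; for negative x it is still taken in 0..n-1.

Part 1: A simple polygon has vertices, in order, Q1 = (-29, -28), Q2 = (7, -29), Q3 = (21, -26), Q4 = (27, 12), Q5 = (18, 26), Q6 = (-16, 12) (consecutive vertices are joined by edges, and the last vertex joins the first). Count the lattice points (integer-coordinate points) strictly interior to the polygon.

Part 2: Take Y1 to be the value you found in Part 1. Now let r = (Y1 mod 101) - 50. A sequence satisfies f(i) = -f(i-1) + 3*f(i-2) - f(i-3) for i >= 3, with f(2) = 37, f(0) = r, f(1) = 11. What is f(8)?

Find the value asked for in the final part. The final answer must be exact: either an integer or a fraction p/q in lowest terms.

2200

Part 1: cross terms: (-29*-29 - 7*-28)=1037, (7*-26 - 21*-29)=427, (21*12 - 27*-26)=954, (27*26 - 18*12)=486, (18*12 - -16*26)=632, (-16*-28 - -29*12)=796; twice the area = |4332| = 4332; area = 2166; boundary points = 1 + 1 + 2 + 1 + 2 + 1 = 8; strictly interior points = area - boundary/2 + 1 = 2163; answer 2163
Part 2: Y1 = 2163; r = -8; f(3) = -1*(37) + 3*(11) - 1*(-8) = 4; iterating: f(3)=4, f(4)=96, f(5)=-121, f(6)=405, f(7)=-864, f(8)=2200; answer 2200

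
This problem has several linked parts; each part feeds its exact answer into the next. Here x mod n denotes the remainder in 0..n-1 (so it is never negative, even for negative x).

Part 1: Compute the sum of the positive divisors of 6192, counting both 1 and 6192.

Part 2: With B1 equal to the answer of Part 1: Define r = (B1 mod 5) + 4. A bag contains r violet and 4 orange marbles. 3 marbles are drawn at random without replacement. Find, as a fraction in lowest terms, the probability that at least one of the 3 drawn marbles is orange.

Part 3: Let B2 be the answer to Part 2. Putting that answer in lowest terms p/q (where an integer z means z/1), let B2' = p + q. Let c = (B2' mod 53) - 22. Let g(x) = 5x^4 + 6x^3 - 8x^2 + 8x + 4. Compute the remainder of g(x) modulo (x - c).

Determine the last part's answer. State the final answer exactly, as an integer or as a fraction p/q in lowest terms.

64167

Part 1: 6192 = 2^4 * 3^2 * 43; sigma = (1 + 2 + 4 + 8 + 16) * (1 + 3 + 9) * (1 + 43) = 31 * 13 * 44 = 17732; answer 17732
Part 2: B1 = 17732; r = 6; total draws C(10,3) = 120; complement C(6,3) = 20; favorable 120 - 20 = 100; P = 5/6; answer 5/6
Part 3: B2 = 5/6; threaded value p + q = 11; c = -11; remainder = value at the root: 5*(-11)^4 + 6*(-11)^3 - 8*(-11)^2 + 8*(-11)^1 + 4 = (73205) + (-7986) + (-968) + (-88) + (4) = 64167; answer 64167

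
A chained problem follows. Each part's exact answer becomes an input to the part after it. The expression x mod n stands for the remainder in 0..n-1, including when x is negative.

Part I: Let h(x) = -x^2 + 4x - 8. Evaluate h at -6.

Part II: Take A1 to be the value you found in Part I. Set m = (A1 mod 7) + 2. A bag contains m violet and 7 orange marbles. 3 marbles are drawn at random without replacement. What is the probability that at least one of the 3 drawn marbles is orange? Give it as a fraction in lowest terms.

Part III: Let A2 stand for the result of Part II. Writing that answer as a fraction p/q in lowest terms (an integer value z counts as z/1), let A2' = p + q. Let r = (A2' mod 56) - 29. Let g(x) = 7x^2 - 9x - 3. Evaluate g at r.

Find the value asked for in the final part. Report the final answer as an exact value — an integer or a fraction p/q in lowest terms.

Part I: -1*(-6)^2 + 4*(-6)^1 - 8 = (-36) + (-24) + (-8) = -68; answer -68
Part II: A1 = -68; m = 4; total draws C(11,3) = 165; complement C(4,3) = 4; favorable 165 - 4 = 161; P = 161/165; answer 161/165
Part III: A2 = 161/165; threaded value p + q = 326; r = 17; 7*(17)^2 - 9*(17)^1 - 3 = (2023) + (-153) + (-3) = 1867; answer 1867

1867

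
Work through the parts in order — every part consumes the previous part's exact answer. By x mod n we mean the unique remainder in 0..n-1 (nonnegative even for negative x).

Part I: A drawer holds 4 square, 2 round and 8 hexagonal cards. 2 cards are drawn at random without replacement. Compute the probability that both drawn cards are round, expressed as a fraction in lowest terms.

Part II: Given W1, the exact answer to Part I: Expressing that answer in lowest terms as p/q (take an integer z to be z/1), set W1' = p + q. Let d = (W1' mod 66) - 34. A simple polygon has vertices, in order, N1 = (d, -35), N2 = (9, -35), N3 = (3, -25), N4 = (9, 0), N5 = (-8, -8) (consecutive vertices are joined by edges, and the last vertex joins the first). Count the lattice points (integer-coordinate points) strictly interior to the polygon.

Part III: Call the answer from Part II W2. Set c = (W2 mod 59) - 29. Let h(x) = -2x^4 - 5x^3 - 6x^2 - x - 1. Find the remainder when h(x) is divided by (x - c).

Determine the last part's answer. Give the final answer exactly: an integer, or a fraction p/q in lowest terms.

-153105

Part I: total draws C(14,2) = 91; favorable C(2,2) = 1; P = 1/91; answer 1/91
Part II: W1 = 1/91; threaded value p + q = 92; d = -8; cross terms: (-8*-35 - 9*-35)=595, (9*-25 - 3*-35)=-120, (3*0 - 9*-25)=225, (9*-8 - -8*0)=-72, (-8*-35 - -8*-8)=216; twice the area = |844| = 844; area = 422; boundary points = 17 + 2 + 1 + 1 + 27 = 48; strictly interior points = area - boundary/2 + 1 = 399; answer 399
Part III: W2 = 399; c = 16; remainder = value at the root: -2*(16)^4 - 5*(16)^3 - 6*(16)^2 - 1*(16)^1 - 1 = (-131072) + (-20480) + (-1536) + (-16) + (-1) = -153105; answer -153105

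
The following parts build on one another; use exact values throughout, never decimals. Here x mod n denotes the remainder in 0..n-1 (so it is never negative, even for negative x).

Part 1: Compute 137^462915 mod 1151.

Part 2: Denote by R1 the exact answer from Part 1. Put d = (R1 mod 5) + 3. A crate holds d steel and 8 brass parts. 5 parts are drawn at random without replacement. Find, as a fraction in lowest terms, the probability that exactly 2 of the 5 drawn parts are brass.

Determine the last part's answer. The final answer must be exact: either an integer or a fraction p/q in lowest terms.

40/143

Part 1: squarings mod 1151: 137^1=137, 137^2=353, 137^4=301, 137^8=823, 137^16=541, 137^32=327, 137^64=1037, 137^128=335, 137^256=578, 137^512=294, 137^1024=111, 137^2048=811, 137^4096=500, 137^8192=233, 137^16384=192, 137^32768=32, 137^65536=1024, 137^131072=15, 137^262144=225; 137^462915 = 137^1 * 137^2 * 137^64 * 137^4096 * 137^65536 * 137^131072 * 137^262144 = 213 (mod 1151); answer 213
Part 2: R1 = 213; d = 6; total draws C(14,5) = 2002; favorable C(8,2)*C(6,3) = 560; P = 40/143; answer 40/143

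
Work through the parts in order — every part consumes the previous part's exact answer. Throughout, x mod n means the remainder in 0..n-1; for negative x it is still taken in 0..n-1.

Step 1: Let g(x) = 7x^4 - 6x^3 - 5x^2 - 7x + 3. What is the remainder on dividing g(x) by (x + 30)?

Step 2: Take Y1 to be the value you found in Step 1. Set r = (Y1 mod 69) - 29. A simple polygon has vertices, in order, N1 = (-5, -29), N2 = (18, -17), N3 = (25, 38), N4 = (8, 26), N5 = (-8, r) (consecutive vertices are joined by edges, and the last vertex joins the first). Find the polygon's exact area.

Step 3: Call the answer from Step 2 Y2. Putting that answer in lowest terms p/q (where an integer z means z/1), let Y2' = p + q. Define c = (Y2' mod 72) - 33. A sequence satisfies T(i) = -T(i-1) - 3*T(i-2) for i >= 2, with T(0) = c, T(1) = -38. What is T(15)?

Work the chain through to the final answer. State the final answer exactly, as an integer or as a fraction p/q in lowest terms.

50404

Step 1: remainder = value at the root: 7*(-30)^4 - 6*(-30)^3 - 5*(-30)^2 - 7*(-30)^1 + 3 = (5670000) + (162000) + (-4500) + (210) + (3) = 5827713; answer 5827713
Step 2: Y1 = 5827713; r = 13; cross terms: (-5*-17 - 18*-29)=607, (18*38 - 25*-17)=1109, (25*26 - 8*38)=346, (8*13 - -8*26)=312, (-8*-29 - -5*13)=297; twice the area = |2671| = 2671; area = 2671/2; answer 2671/2
Step 3: Y2 = 2671/2; threaded value p + q = 2673; c = -24; T(2) = -1*(-38) - 3*(-24) = 110; iterating: T(2)=110, T(3)=4, T(4)=-334, T(5)=322, T(6)=680, T(7)=-1646, T(8)=-394, T(9)=5332, T(10)=-4150, T(11)=-11846, T(12)=24296, T(13)=11242, T(14)=-84130, T(15)=50404; answer 50404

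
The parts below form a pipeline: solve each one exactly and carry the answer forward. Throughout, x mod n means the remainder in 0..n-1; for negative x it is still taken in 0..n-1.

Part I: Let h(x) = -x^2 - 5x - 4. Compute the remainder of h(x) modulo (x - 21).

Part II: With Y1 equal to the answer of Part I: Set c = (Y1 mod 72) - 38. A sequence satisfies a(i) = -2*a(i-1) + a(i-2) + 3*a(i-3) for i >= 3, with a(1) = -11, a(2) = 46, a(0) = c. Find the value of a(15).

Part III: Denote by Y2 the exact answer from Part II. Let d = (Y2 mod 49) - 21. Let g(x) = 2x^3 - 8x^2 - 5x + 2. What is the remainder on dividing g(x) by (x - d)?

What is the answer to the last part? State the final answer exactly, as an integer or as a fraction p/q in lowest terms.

-688

Part I: remainder = value at the root: -1*(21)^2 - 5*(21)^1 - 4 = (-441) + (-105) + (-4) = -550; answer -550
Part II: Y1 = -550; c = -12; a(3) = -2*(46) + 1*(-11) + 3*(-12) = -139; iterating: a(3)=-139, a(4)=291, a(5)=-583, a(6)=1040, a(7)=-1790, a(8)=2871, a(9)=-4412, a(10)=6325, a(11)=-8449, a(12)=9987, a(13)=-9448, a(14)=3536, a(15)=13441; answer 13441
Part III: Y2 = 13441; d = -6; remainder = value at the root: 2*(-6)^3 - 8*(-6)^2 - 5*(-6)^1 + 2 = (-432) + (-288) + (30) + (2) = -688; answer -688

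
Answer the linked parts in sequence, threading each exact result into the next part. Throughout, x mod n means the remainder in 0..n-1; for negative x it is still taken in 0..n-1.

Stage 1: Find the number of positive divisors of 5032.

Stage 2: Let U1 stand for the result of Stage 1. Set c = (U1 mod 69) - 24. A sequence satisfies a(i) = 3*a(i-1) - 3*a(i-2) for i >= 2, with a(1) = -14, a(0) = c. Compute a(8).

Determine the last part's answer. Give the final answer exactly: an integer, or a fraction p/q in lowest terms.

486

Stage 1: 5032 = 2^3 * 17 * 37; number of divisors = (3+1) * (1+1) * (1+1) = 16; answer 16
Stage 2: U1 = 16; c = -8; a(2) = 3*(-14) - 3*(-8) = -18; iterating: a(2)=-18, a(3)=-12, a(4)=18, a(5)=90, a(6)=216, a(7)=378, a(8)=486; answer 486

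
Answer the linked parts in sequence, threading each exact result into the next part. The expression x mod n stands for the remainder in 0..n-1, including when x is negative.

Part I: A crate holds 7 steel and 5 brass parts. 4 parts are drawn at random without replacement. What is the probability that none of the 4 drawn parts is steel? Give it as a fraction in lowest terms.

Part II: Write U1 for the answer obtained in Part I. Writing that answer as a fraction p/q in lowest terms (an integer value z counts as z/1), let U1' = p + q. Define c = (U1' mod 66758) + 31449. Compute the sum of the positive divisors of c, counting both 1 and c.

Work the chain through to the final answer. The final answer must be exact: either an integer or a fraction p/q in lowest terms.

36064

Part I: total draws C(12,4) = 495; favorable C(5,4) = 5; P = 1/99; answer 1/99
Part II: U1 = 1/99; threaded value p + q = 100; c = 31549; 31549 = 7 * 4507; sigma = (1 + 7) * (1 + 4507) = 8 * 4508 = 36064; answer 36064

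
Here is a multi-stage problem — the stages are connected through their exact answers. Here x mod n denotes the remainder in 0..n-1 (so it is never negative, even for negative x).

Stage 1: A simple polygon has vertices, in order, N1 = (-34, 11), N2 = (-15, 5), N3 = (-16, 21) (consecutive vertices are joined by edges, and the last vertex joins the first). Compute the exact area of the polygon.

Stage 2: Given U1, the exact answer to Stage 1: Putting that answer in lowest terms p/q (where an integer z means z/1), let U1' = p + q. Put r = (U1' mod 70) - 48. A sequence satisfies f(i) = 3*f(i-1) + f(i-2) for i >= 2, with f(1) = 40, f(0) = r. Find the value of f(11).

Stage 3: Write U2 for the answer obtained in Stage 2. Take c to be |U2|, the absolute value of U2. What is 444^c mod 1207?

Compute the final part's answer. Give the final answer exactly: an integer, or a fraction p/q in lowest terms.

191

Stage 1: cross terms: (-34*5 - -15*11)=-5, (-15*21 - -16*5)=-235, (-16*11 - -34*21)=538; twice the area = |298| = 298; area = 149; answer 149
Stage 2: U1 = 149; threaded value p + q = 150; r = -38; f(2) = 3*(40) + 1*(-38) = 82; iterating: f(2)=82, f(3)=286, f(4)=940, f(5)=3106, f(6)=10258, f(7)=33880, f(8)=111898, f(9)=369574, f(10)=1220620, f(11)=4031434; answer 4031434
Stage 3: U2 = 4031434; c = 4031434; squarings mod 1207: 444^1=444, 444^2=395, 444^4=322, 444^8=1089, 444^16=647, 444^32=987, 444^64=120, 444^128=1123, 444^256=1021, 444^512=800, 444^1024=290, 444^2048=817, 444^4096=18, 444^8192=324, 444^16384=1174, 444^32768=1089, 444^65536=647, 444^131072=987, 444^262144=120, 444^524288=1123, 444^1048576=1021, 444^2097152=800; 444^4031434 = 444^2 * 444^8 * 444^64 * 444^128 * 444^256 * 444^512 * 444^32768 * 444^65536 * 444^262144 * 444^524288 * 444^1048576 * 444^2097152 = 191 (mod 1207); answer 191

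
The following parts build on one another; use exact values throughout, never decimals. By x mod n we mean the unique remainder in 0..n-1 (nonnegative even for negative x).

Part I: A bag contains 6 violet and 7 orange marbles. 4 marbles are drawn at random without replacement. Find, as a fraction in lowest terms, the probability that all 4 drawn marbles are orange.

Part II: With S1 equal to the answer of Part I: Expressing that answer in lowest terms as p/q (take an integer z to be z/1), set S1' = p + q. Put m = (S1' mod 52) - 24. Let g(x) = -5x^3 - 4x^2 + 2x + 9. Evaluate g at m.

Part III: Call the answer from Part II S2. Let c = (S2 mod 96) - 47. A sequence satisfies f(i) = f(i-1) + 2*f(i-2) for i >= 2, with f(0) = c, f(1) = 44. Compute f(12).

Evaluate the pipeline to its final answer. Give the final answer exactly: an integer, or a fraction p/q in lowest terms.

Part I: total draws C(13,4) = 715; favorable C(7,4) = 35; P = 7/143; answer 7/143
Part II: S1 = 7/143; threaded value p + q = 150; m = 22; -5*(22)^3 - 4*(22)^2 + 2*(22)^1 + 9 = (-53240) + (-1936) + (44) + (9) = -55123; answer -55123
Part III: S2 = -55123; c = 30; f(2) = 1*(44) + 2*(30) = 104; iterating: f(2)=104, f(3)=192, f(4)=400, f(5)=784, f(6)=1584, f(7)=3152, f(8)=6320, f(9)=12624, f(10)=25264, f(11)=50512, f(12)=101040; answer 101040

101040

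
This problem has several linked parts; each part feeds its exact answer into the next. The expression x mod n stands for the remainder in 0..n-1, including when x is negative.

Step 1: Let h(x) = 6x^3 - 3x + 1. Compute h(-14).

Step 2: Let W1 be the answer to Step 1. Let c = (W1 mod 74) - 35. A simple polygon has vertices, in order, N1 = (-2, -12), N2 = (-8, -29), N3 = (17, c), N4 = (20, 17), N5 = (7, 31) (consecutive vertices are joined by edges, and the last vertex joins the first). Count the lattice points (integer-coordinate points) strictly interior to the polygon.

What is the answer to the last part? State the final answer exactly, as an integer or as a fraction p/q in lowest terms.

1001

Step 1: 6*(-14)^3 - 3*(-14)^1 + 1 = (-16464) + (42) + (1) = -16421; answer -16421
Step 2: W1 = -16421; c = -28; cross terms: (-2*-29 - -8*-12)=-38, (-8*-28 - 17*-29)=717, (17*17 - 20*-28)=849, (20*31 - 7*17)=501, (7*-12 - -2*31)=-22; twice the area = |2007| = 2007; area = 2007/2; boundary points = 1 + 1 + 3 + 1 + 1 = 7; strictly interior points = area - boundary/2 + 1 = 1001; answer 1001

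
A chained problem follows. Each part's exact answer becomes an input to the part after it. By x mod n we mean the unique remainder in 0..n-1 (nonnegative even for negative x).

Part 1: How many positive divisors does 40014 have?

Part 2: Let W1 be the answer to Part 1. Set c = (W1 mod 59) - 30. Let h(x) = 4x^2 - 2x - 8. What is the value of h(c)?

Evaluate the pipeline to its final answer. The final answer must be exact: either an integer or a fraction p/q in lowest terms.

Part 1: 40014 = 2 * 3^4 * 13 * 19; number of divisors = (1+1) * (4+1) * (1+1) * (1+1) = 40; answer 40
Part 2: W1 = 40; c = 10; 4*(10)^2 - 2*(10)^1 - 8 = (400) + (-20) + (-8) = 372; answer 372

372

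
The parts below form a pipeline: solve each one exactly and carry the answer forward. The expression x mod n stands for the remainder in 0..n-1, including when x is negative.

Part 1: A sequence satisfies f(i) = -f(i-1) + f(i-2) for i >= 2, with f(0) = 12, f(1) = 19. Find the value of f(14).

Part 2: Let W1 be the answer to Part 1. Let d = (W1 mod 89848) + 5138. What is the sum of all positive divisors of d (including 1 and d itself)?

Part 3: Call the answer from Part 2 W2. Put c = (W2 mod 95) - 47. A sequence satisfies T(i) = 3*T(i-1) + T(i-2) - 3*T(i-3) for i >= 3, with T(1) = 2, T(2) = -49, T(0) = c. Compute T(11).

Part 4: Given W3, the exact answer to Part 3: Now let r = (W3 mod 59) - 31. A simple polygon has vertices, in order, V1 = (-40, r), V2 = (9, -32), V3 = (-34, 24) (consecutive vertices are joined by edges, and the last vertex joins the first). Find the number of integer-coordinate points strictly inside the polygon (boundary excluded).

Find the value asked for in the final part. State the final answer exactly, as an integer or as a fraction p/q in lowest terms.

726

Part 1: f(2) = -1*(19) + 1*(12) = -7; iterating: f(2)=-7, f(3)=26, f(4)=-33, f(5)=59, f(6)=-92, f(7)=151, f(8)=-243, f(9)=394, f(10)=-637, f(11)=1031, f(12)=-1668, f(13)=2699, f(14)=-4367; answer -4367
Part 2: W1 = -4367; d = 90619; 90619 is prime, so its only divisors are 1 and 90619; sigma = 1 + 90619 = 90620; answer 90620
Part 3: W2 = 90620; c = 38; T(3) = 3*(-49) + 1*(2) - 3*(38) = -259; iterating: T(3)=-259, T(4)=-832, T(5)=-2608, T(6)=-7879, T(7)=-23749, T(8)=-71302, T(9)=-214018, T(10)=-642109, T(11)=-1926439; answer -1926439
Part 4: W3 = -1926439; r = -2; cross terms: (-40*-32 - 9*-2)=1298, (9*24 - -34*-32)=-872, (-34*-2 - -40*24)=1028; twice the area = |1454| = 1454; area = 727; boundary points = 1 + 1 + 2 = 4; strictly interior points = area - boundary/2 + 1 = 726; answer 726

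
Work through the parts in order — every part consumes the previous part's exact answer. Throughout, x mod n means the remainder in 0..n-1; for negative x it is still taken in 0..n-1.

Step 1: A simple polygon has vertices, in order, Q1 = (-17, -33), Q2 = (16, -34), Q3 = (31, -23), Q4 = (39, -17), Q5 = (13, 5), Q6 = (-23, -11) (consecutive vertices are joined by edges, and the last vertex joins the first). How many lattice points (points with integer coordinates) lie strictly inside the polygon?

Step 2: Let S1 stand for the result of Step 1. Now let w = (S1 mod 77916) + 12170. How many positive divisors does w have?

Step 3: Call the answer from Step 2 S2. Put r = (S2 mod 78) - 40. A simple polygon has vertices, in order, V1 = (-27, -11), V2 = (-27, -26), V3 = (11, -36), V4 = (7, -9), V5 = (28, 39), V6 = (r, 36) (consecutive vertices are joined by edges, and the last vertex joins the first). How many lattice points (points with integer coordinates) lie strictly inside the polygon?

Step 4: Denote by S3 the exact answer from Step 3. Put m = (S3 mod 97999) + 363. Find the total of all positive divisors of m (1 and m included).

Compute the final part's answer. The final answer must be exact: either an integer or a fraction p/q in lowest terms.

3414

Step 1: cross terms: (-17*-34 - 16*-33)=1106, (16*-23 - 31*-34)=686, (31*-17 - 39*-23)=370, (39*5 - 13*-17)=416, (13*-11 - -23*5)=-28, (-23*-33 - -17*-11)=572; twice the area = |3122| = 3122; area = 1561; boundary points = 1 + 1 + 2 + 2 + 4 + 2 = 12; strictly interior points = area - boundary/2 + 1 = 1556; answer 1556
Step 2: S1 = 1556; w = 13726; 13726 = 2 * 6863; number of divisors = (1+1) * (1+1) = 4; answer 4
Step 3: S2 = 4; r = -36; cross terms: (-27*-26 - -27*-11)=405, (-27*-36 - 11*-26)=1258, (11*-9 - 7*-36)=153, (7*39 - 28*-9)=525, (28*36 - -36*39)=2412, (-36*-11 - -27*36)=1368; twice the area = |6121| = 6121; area = 6121/2; boundary points = 15 + 2 + 1 + 3 + 1 + 1 = 23; strictly interior points = area - boundary/2 + 1 = 3050; answer 3050
Step 4: S3 = 3050; m = 3413; 3413 is prime, so its only divisors are 1 and 3413; sigma = 1 + 3413 = 3414; answer 3414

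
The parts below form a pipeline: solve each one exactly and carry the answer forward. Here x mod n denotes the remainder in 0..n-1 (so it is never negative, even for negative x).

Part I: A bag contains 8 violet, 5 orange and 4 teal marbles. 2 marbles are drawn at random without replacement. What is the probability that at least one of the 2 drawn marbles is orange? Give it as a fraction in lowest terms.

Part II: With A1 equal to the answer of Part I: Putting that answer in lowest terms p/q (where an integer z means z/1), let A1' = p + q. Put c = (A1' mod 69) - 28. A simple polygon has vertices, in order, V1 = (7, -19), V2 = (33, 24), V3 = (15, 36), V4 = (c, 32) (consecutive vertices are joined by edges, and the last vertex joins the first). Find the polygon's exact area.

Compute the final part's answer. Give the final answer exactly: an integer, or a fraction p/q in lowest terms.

Part I: total draws C(17,2) = 136; complement C(12,2) = 66; favorable 136 - 66 = 70; P = 35/68; answer 35/68
Part II: A1 = 35/68; threaded value p + q = 103; c = 6; cross terms: (7*24 - 33*-19)=795, (33*36 - 15*24)=828, (15*32 - 6*36)=264, (6*-19 - 7*32)=-338; twice the area = |1549| = 1549; area = 1549/2; answer 1549/2

1549/2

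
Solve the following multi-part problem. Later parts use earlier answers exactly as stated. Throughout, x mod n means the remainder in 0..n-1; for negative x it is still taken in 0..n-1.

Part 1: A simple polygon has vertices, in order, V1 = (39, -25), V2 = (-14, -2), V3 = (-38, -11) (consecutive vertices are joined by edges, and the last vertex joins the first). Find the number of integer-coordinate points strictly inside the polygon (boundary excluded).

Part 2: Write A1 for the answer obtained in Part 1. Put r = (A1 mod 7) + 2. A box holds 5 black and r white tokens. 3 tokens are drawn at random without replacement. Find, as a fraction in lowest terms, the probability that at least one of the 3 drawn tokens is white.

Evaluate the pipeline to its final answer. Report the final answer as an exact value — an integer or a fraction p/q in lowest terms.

138/143

Part 1: cross terms: (39*-2 - -14*-25)=-428, (-14*-11 - -38*-2)=78, (-38*-25 - 39*-11)=1379; twice the area = |1029| = 1029; area = 1029/2; boundary points = 1 + 3 + 7 = 11; strictly interior points = area - boundary/2 + 1 = 510; answer 510
Part 2: A1 = 510; r = 8; total draws C(13,3) = 286; complement C(5,3) = 10; favorable 286 - 10 = 276; P = 138/143; answer 138/143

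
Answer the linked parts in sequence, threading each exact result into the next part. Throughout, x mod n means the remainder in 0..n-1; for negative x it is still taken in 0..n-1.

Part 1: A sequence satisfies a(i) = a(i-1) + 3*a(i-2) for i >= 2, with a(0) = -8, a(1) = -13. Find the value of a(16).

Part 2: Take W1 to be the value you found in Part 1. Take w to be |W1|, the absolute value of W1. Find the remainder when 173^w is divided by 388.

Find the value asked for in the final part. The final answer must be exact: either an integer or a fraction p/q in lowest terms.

373

Part 1: a(2) = 1*(-13) + 3*(-8) = -37; iterating: a(2)=-37, a(3)=-76, a(4)=-187, a(5)=-415, a(6)=-976, a(7)=-2221, a(8)=-5149, a(9)=-11812, a(10)=-27259, a(11)=-62695, a(12)=-144472, a(13)=-332557, a(14)=-765973, a(15)=-1763644, a(16)=-4061563; answer -4061563
Part 2: W1 = -4061563; w = 4061563; squarings mod 388: 173^1=173, 173^2=53, 173^4=93, 173^8=113, 173^16=353, 173^32=61, 173^64=229, 173^128=61, 173^256=229, 173^512=61, 173^1024=229, 173^2048=61, 173^4096=229, 173^8192=61, 173^16384=229, 173^32768=61, 173^65536=229, 173^131072=61, 173^262144=229, 173^524288=61, 173^1048576=229, 173^2097152=61; 173^4061563 = 173^1 * 173^2 * 173^8 * 173^16 * 173^32 * 173^64 * 173^256 * 173^2048 * 173^4096 * 173^8192 * 173^16384 * 173^32768 * 173^65536 * 173^262144 * 173^524288 * 173^1048576 * 173^2097152 = 373 (mod 388); answer 373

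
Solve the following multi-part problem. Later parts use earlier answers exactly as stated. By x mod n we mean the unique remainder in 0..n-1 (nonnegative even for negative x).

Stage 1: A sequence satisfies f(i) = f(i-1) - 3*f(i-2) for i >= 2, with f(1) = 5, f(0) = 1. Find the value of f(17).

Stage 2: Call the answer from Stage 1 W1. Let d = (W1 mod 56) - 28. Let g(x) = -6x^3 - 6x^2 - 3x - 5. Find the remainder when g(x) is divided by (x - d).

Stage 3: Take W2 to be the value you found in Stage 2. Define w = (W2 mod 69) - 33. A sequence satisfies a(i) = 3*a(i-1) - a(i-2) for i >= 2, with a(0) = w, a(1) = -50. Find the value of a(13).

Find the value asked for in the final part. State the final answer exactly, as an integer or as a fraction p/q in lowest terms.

-6811538

Stage 1: f(2) = 1*(5) - 3*(1) = 2; iterating: f(2)=2, f(3)=-13, f(4)=-19, f(5)=20, f(6)=77, f(7)=17, f(8)=-214, f(9)=-265, f(10)=377, f(11)=1172, f(12)=41, f(13)=-3475, f(14)=-3598, f(15)=6827, f(16)=17621, f(17)=-2860; answer -2860
Stage 2: W1 = -2860; d = 24; remainder = value at the root: -6*(24)^3 - 6*(24)^2 - 3*(24)^1 - 5 = (-82944) + (-3456) + (-72) + (-5) = -86477; answer -86477
Stage 3: W2 = -86477; w = 16; a(2) = 3*(-50) - 1*(16) = -166; iterating: a(2)=-166, a(3)=-448, a(4)=-1178, a(5)=-3086, a(6)=-8080, a(7)=-21154, a(8)=-55382, a(9)=-144992, a(10)=-379594, a(11)=-993790, a(12)=-2601776, a(13)=-6811538; answer -6811538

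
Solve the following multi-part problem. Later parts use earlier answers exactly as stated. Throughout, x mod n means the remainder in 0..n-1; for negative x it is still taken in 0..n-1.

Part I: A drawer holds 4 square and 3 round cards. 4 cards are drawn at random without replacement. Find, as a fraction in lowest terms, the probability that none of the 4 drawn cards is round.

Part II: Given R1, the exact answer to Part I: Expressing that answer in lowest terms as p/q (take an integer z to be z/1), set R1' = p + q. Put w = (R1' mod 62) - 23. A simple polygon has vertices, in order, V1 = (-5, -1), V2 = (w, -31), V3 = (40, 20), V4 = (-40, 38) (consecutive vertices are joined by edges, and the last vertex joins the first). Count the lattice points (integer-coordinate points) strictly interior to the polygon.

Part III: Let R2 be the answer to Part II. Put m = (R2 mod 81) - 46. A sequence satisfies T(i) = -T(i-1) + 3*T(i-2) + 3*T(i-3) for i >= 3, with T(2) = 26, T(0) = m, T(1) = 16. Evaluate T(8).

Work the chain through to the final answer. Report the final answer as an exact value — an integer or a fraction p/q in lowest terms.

-247

Part I: total draws C(7,4) = 35; favorable C(4,4) = 1; P = 1/35; answer 1/35
Part II: R1 = 1/35; threaded value p + q = 36; w = 13; cross terms: (-5*-31 - 13*-1)=168, (13*20 - 40*-31)=1500, (40*38 - -40*20)=2320, (-40*-1 - -5*38)=230; twice the area = |4218| = 4218; area = 2109; boundary points = 6 + 3 + 2 + 1 = 12; strictly interior points = area - boundary/2 + 1 = 2104; answer 2104
Part III: R2 = 2104; m = 33; T(3) = -1*(26) + 3*(16) + 3*(33) = 121; iterating: T(3)=121, T(4)=5, T(5)=436, T(6)=-58, T(7)=1381, T(8)=-247; answer -247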